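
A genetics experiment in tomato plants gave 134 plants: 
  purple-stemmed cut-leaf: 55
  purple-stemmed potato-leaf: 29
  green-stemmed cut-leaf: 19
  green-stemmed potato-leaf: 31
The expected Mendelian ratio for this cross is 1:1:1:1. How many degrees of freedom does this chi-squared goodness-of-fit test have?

3

A goodness-of-fit test with 4 phenotype classes has df = 4 − 1 = 3.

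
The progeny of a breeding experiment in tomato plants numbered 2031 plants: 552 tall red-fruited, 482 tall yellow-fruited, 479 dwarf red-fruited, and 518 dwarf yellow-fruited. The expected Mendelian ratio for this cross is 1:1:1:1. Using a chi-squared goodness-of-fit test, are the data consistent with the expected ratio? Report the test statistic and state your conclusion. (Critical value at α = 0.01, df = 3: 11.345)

Total ratio parts = 4. Expected numbers out of 2031:
  tall red-fruited: 2031 × 1/4 = 507.75
  tall yellow-fruited: 2031 × 1/4 = 507.75
  dwarf red-fruited: 2031 × 1/4 = 507.75
  dwarf yellow-fruited: 2031 × 1/4 = 507.75
χ² = Σ (O − E)² / E
  tall red-fruited: (552 − 507.75)² / 507.75 = 3.8564
  tall yellow-fruited: (482 − 507.75)² / 507.75 = 1.3059
  dwarf red-fruited: (479 − 507.75)² / 507.75 = 1.6279
  dwarf yellow-fruited: (518 − 507.75)² / 507.75 = 0.2069
χ² = 3.8564 + 1.3059 + 1.6279 + 0.2069 = 6.9971 ≈ 6.997
Degrees of freedom = 4 − 1 = 3; critical value at α = 0.01 is 11.345.
Since 6.997 < 11.345, we fail to reject the null hypothesis — the data are consistent with the 1:1:1:1 ratio.

6.997; consistent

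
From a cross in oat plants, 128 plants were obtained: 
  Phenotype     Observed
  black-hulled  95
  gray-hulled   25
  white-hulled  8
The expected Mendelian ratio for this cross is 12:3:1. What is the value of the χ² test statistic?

Total ratio parts = 16. Expected numbers out of 128:
  black-hulled: 128 × 12/16 = 96
  gray-hulled: 128 × 3/16 = 24
  white-hulled: 128 × 1/16 = 8
χ² = Σ (O − E)² / E
  black-hulled: (95 − 96)² / 96 = 0.0104
  gray-hulled: (25 − 24)² / 24 = 0.0417
  white-hulled: (8 − 8)² / 8 = 0.0000
χ² = 0.0104 + 0.0417 + 0.0000 = 0.0521 ≈ 0.052

0.052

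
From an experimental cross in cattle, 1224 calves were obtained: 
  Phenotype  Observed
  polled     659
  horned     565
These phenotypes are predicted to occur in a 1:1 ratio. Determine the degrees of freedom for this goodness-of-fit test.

A goodness-of-fit test with 2 phenotype classes has df = 2 − 1 = 1.

1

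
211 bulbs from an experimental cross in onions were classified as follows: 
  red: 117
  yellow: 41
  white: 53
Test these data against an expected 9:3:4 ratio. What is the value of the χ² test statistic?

Total ratio parts = 16. Expected numbers out of 211:
  red: 211 × 9/16 = 118.6875
  yellow: 211 × 3/16 = 39.5625
  white: 211 × 4/16 = 52.75
χ² = Σ (O − E)² / E
  red: (117 − 118.6875)² / 118.6875 = 0.0240
  yellow: (41 − 39.5625)² / 39.5625 = 0.0522
  white: (53 − 52.75)² / 52.75 = 0.0012
χ² = 0.0240 + 0.0522 + 0.0012 = 0.0774 ≈ 0.077

0.077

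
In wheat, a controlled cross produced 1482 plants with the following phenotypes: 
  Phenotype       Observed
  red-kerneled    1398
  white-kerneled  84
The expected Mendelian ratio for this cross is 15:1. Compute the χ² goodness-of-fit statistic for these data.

Expected counts for N = 1482 under a 15:1 ratio (total parts = 16):
  red-kerneled: 1482 × 15/16 = 1389.375
  white-kerneled: 1482 × 1/16 = 92.625
χ² = Σ (O − E)² / E
  red-kerneled: (1398 − 1389.375)² / 1389.375 = 0.0535
  white-kerneled: (84 − 92.625)² / 92.625 = 0.8031
χ² = 0.0535 + 0.8031 = 0.8566 ≈ 0.857

0.857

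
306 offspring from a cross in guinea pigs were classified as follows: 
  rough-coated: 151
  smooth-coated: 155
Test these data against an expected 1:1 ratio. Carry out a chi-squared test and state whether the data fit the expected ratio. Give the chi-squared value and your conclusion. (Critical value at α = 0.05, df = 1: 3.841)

Total ratio parts = 2. Expected numbers out of 306:
  rough-coated: 306 × 1/2 = 153
  smooth-coated: 306 × 1/2 = 153
χ² = Σ (O − E)² / E
  rough-coated: (151 − 153)² / 153 = 0.0261
  smooth-coated: (155 − 153)² / 153 = 0.0261
χ² = 0.0261 + 0.0261 = 0.0522 ≈ 0.052
Degrees of freedom = 2 − 1 = 1; critical value at α = 0.05 is 3.841.
Since 0.052 < 3.841, we fail to reject the null hypothesis — the data are consistent with the 1:1 ratio.

0.052; consistent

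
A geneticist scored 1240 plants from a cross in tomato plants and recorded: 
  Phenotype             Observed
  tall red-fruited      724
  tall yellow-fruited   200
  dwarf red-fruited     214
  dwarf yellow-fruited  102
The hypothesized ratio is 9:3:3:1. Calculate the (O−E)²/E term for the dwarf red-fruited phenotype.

Total ratio parts = 16. Expected numbers out of 1240:
  tall red-fruited: 1240 × 9/16 = 697.5
  tall yellow-fruited: 1240 × 3/16 = 232.5
  dwarf red-fruited: 1240 × 3/16 = 232.5
  dwarf yellow-fruited: 1240 × 1/16 = 77.5
Contribution of dwarf red-fruited: (214 − 232.5)² / 232.5 = 1.4720

1.472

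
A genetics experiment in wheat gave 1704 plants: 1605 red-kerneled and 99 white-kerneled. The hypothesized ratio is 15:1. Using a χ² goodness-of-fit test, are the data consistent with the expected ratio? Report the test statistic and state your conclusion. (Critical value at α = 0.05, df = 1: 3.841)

0.563; consistent

Total ratio parts = 16. Expected numbers out of 1704:
  red-kerneled: 1704 × 15/16 = 1597.5
  white-kerneled: 1704 × 1/16 = 106.5
χ² = Σ (O − E)² / E
  red-kerneled: (1605 − 1597.5)² / 1597.5 = 0.0352
  white-kerneled: (99 − 106.5)² / 106.5 = 0.5282
χ² = 0.0352 + 0.5282 = 0.5634 ≈ 0.563
Degrees of freedom = 2 − 1 = 1; critical value at α = 0.05 is 3.841.
Since 0.563 < 3.841, we fail to reject the null hypothesis — the data are consistent with the 15:1 ratio.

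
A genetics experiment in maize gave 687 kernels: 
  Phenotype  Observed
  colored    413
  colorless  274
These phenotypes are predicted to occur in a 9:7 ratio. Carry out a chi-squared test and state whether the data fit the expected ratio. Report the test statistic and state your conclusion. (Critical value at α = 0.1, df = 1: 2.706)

The 9:7 ratio has 16 parts, so with N = 687 the expected counts are:
  colored: 687 × 9/16 = 386.4375
  colorless: 687 × 7/16 = 300.5625
χ² = Σ (O − E)² / E
  colored: (413 − 386.4375)² / 386.4375 = 1.8258
  colorless: (274 − 300.5625)² / 300.5625 = 2.3475
χ² = 1.8258 + 2.3475 = 4.1733 ≈ 4.173
Degrees of freedom = 2 − 1 = 1; critical value at α = 0.1 is 2.706.
Since 4.173 > 2.706, we reject the null hypothesis — the data do not fit the 9:7 ratio.

4.173; not consistent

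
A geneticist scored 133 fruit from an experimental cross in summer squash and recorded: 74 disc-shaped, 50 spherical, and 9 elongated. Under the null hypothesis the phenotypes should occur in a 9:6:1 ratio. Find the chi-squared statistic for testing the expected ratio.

0.066

Total ratio parts = 16. Expected numbers out of 133:
  disc-shaped: 133 × 9/16 = 74.8125
  spherical: 133 × 6/16 = 49.875
  elongated: 133 × 1/16 = 8.3125
χ² = Σ (O − E)² / E
  disc-shaped: (74 − 74.8125)² / 74.8125 = 0.0088
  spherical: (50 − 49.875)² / 49.875 = 0.0003
  elongated: (9 − 8.3125)² / 8.3125 = 0.0569
χ² = 0.0088 + 0.0003 + 0.0569 = 0.066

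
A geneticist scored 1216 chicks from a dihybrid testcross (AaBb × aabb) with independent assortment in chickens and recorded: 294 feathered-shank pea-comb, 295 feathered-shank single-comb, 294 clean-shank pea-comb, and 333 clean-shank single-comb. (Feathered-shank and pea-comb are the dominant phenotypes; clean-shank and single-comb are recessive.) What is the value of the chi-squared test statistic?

3.691

A dihybrid testcross with independent assortment gives a 1:1:1:1 ratio.
Expected counts for N = 1216 under a 1:1:1:1 ratio (total parts = 4):
  feathered-shank pea-comb: 1216 × 1/4 = 304
  feathered-shank single-comb: 1216 × 1/4 = 304
  clean-shank pea-comb: 1216 × 1/4 = 304
  clean-shank single-comb: 1216 × 1/4 = 304
χ² = Σ (O − E)² / E
  feathered-shank pea-comb: (294 − 304)² / 304 = 0.3289
  feathered-shank single-comb: (295 − 304)² / 304 = 0.2664
  clean-shank pea-comb: (294 − 304)² / 304 = 0.3289
  clean-shank single-comb: (333 − 304)² / 304 = 2.7664
χ² = 0.3289 + 0.2664 + 0.3289 + 2.7664 = 3.6906 ≈ 3.691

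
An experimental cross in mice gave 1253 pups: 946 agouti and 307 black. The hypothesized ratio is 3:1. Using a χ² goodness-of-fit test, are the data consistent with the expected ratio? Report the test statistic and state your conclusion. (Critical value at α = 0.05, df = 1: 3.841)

Expected counts for N = 1253 under a 3:1 ratio (total parts = 4):
  agouti: 1253 × 3/4 = 939.75
  black: 1253 × 1/4 = 313.25
χ² = Σ (O − E)² / E
  agouti: (946 − 939.75)² / 939.75 = 0.0416
  black: (307 − 313.25)² / 313.25 = 0.1247
χ² = 0.0416 + 0.1247 = 0.1663 ≈ 0.166
Degrees of freedom = 2 − 1 = 1; critical value at α = 0.05 is 3.841.
Since 0.166 < 3.841, we fail to reject the null hypothesis — the data are consistent with the 3:1 ratio.

0.166; consistent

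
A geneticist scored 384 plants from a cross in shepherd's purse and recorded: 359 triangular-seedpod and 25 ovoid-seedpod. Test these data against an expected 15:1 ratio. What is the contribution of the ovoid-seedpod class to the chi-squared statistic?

0.042

Total ratio parts = 16. Expected numbers out of 384:
  triangular-seedpod: 384 × 15/16 = 360
  ovoid-seedpod: 384 × 1/16 = 24
Contribution of ovoid-seedpod: (25 − 24)² / 24 = 0.0417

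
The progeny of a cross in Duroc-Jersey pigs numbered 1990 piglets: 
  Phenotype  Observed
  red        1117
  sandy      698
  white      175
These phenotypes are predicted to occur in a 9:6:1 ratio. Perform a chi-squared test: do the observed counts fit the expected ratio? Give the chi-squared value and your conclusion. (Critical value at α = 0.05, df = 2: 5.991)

23.731; not consistent

Total ratio parts = 16. Expected numbers out of 1990:
  red: 1990 × 9/16 = 1119.375
  sandy: 1990 × 6/16 = 746.25
  white: 1990 × 1/16 = 124.375
χ² = Σ (O − E)² / E
  red: (1117 − 1119.375)² / 1119.375 = 0.0050
  sandy: (698 − 746.25)² / 746.25 = 3.1197
  white: (175 − 124.375)² / 124.375 = 20.6062
χ² = 0.0050 + 3.1197 + 20.6062 = 23.7309 ≈ 23.731
Degrees of freedom = 3 − 1 = 2; critical value at α = 0.05 is 5.991.
Since 23.731 > 5.991, we reject the null hypothesis — the data do not fit the 9:6:1 ratio.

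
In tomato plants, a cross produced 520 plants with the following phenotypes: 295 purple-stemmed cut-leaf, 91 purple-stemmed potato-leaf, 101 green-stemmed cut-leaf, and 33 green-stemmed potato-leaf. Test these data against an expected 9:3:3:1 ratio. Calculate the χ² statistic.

The 9:3:3:1 ratio has 16 parts, so with N = 520 the expected counts are:
  purple-stemmed cut-leaf: 520 × 9/16 = 292.5
  purple-stemmed potato-leaf: 520 × 3/16 = 97.5
  green-stemmed cut-leaf: 520 × 3/16 = 97.5
  green-stemmed potato-leaf: 520 × 1/16 = 32.5
χ² = Σ (O − E)² / E
  purple-stemmed cut-leaf: (295 − 292.5)² / 292.5 = 0.0214
  purple-stemmed potato-leaf: (91 − 97.5)² / 97.5 = 0.4333
  green-stemmed cut-leaf: (101 − 97.5)² / 97.5 = 0.1256
  green-stemmed potato-leaf: (33 − 32.5)² / 32.5 = 0.0077
χ² = 0.0214 + 0.4333 + 0.1256 + 0.0077 = 0.588

0.588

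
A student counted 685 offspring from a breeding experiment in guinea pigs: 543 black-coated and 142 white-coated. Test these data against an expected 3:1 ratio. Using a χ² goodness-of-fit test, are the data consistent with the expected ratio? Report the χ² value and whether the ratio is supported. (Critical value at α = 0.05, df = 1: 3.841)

The 3:1 ratio has 4 parts, so with N = 685 the expected counts are:
  black-coated: 685 × 3/4 = 513.75
  white-coated: 685 × 1/4 = 171.25
χ² = Σ (O − E)² / E
  black-coated: (543 − 513.75)² / 513.75 = 1.6653
  white-coated: (142 − 171.25)² / 171.25 = 4.9960
χ² = 1.6653 + 4.9960 = 6.6613 ≈ 6.661
Degrees of freedom = 2 − 1 = 1; critical value at α = 0.05 is 3.841.
Since 6.661 > 3.841, we reject the null hypothesis — the data do not fit the 3:1 ratio.

6.661; not consistent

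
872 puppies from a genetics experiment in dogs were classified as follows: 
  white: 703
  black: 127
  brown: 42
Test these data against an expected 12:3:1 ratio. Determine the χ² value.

Total ratio parts = 16. Expected numbers out of 872:
  white: 872 × 12/16 = 654
  black: 872 × 3/16 = 163.5
  brown: 872 × 1/16 = 54.5
χ² = Σ (O − E)² / E
  white: (703 − 654)² / 654 = 3.6713
  black: (127 − 163.5)² / 163.5 = 8.1483
  brown: (42 − 54.5)² / 54.5 = 2.8670
χ² = 3.6713 + 8.1483 + 2.8670 = 14.6866 ≈ 14.687

14.687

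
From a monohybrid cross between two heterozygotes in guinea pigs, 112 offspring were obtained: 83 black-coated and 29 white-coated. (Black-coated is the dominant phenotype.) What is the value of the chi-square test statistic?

For a monohybrid cross between heterozygotes with complete dominance, the expected phenotypic ratio is 3:1.
Under the 3:1 hypothesis (Σ ratio = 4, N = 112):
  black-coated: 112 × 3/4 = 84
  white-coated: 112 × 1/4 = 28
χ² = Σ (O − E)² / E
  black-coated: (83 − 84)² / 84 = 0.0119
  white-coated: (29 − 28)² / 28 = 0.0357
χ² = 0.0119 + 0.0357 = 0.0476 ≈ 0.048

0.048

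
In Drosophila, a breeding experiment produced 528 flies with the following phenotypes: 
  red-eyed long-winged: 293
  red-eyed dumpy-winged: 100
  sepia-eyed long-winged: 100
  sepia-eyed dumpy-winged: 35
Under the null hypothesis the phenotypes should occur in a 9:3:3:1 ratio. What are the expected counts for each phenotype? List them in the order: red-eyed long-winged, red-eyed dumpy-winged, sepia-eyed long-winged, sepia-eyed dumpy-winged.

Expected counts for N = 528 under a 9:3:3:1 ratio (total parts = 16):
  red-eyed long-winged: 528 × 9/16 = 297
  red-eyed dumpy-winged: 528 × 3/16 = 99
  sepia-eyed long-winged: 528 × 3/16 = 99
  sepia-eyed dumpy-winged: 528 × 1/16 = 33

297, 99, 99, 33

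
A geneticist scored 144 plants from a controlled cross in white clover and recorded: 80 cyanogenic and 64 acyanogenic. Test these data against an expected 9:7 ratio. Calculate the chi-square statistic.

0.028

Under the 9:7 hypothesis (Σ ratio = 16, N = 144):
  cyanogenic: 144 × 9/16 = 81
  acyanogenic: 144 × 7/16 = 63
χ² = Σ (O − E)² / E
  cyanogenic: (80 − 81)² / 81 = 0.0123
  acyanogenic: (64 − 63)² / 63 = 0.0159
χ² = 0.0123 + 0.0159 = 0.0282 ≈ 0.028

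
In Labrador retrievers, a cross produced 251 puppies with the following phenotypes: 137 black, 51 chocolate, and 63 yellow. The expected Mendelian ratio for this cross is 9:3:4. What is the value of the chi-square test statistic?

0.455

Expected counts for N = 251 under a 9:3:4 ratio (total parts = 16):
  black: 251 × 9/16 = 141.1875
  chocolate: 251 × 3/16 = 47.0625
  yellow: 251 × 4/16 = 62.75
χ² = Σ (O − E)² / E
  black: (137 − 141.1875)² / 141.1875 = 0.1242
  chocolate: (51 − 47.0625)² / 47.0625 = 0.3294
  yellow: (63 − 62.75)² / 62.75 = 0.0010
χ² = 0.1242 + 0.3294 + 0.0010 = 0.4546 ≈ 0.455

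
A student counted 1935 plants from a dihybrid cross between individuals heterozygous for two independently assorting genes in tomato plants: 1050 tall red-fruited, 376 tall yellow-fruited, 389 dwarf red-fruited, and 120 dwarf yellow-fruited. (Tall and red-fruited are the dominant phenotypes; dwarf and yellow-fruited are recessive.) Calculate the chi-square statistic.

3.734

A dihybrid F₂ with independent assortment and complete dominance at both loci gives a 9:3:3:1 phenotypic ratio.
Expected counts for N = 1935 under a 9:3:3:1 ratio (total parts = 16):
  tall red-fruited: 1935 × 9/16 = 1088.4375
  tall yellow-fruited: 1935 × 3/16 = 362.8125
  dwarf red-fruited: 1935 × 3/16 = 362.8125
  dwarf yellow-fruited: 1935 × 1/16 = 120.9375
χ² = Σ (O − E)² / E
  tall red-fruited: (1050 − 1088.4375)² / 1088.4375 = 1.3574
  tall yellow-fruited: (376 − 362.8125)² / 362.8125 = 0.4793
  dwarf red-fruited: (389 − 362.8125)² / 362.8125 = 1.8902
  dwarf yellow-fruited: (120 − 120.9375)² / 120.9375 = 0.0073
χ² = 1.3574 + 0.4793 + 1.8902 + 0.0073 = 3.7342 ≈ 3.734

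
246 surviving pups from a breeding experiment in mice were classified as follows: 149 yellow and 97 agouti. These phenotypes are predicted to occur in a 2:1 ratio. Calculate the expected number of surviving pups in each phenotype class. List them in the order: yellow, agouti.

Under the 2:1 hypothesis (Σ ratio = 3, N = 246):
  yellow: 246 × 2/3 = 164
  agouti: 246 × 1/3 = 82

164, 82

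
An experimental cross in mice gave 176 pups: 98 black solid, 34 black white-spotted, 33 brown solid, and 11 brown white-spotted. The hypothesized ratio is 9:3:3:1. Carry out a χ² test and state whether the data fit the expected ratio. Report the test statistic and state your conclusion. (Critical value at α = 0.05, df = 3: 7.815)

0.040; consistent

Under the 9:3:3:1 hypothesis (Σ ratio = 16, N = 176):
  black solid: 176 × 9/16 = 99
  black white-spotted: 176 × 3/16 = 33
  brown solid: 176 × 3/16 = 33
  brown white-spotted: 176 × 1/16 = 11
χ² = Σ (O − E)² / E
  black solid: (98 − 99)² / 99 = 0.0101
  black white-spotted: (34 − 33)² / 33 = 0.0303
  brown solid: (33 − 33)² / 33 = 0.0000
  brown white-spotted: (11 − 11)² / 11 = 0.0000
χ² = 0.0101 + 0.0303 + 0.0000 + 0.0000 = 0.0404 ≈ 0.040
Degrees of freedom = 4 − 1 = 3; critical value at α = 0.05 is 7.815.
Since 0.040 < 7.815, we fail to reject the null hypothesis — the data are consistent with the 9:3:3:1 ratio.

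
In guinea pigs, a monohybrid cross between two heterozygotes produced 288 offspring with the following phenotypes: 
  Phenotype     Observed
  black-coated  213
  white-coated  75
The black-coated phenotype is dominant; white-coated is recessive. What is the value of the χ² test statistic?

For a monohybrid cross between heterozygotes with complete dominance, the expected phenotypic ratio is 3:1.
Total ratio parts = 4. Expected numbers out of 288:
  black-coated: 288 × 3/4 = 216
  white-coated: 288 × 1/4 = 72
χ² = Σ (O − E)² / E
  black-coated: (213 − 216)² / 216 = 0.0417
  white-coated: (75 − 72)² / 72 = 0.1250
χ² = 0.0417 + 0.1250 = 0.1667 ≈ 0.167

0.167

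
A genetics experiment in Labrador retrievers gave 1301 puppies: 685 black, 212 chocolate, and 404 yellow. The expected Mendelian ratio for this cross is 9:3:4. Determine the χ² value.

Total ratio parts = 16. Expected numbers out of 1301:
  black: 1301 × 9/16 = 731.8125
  chocolate: 1301 × 3/16 = 243.9375
  yellow: 1301 × 4/16 = 325.25
χ² = Σ (O − E)² / E
  black: (685 − 731.8125)² / 731.8125 = 2.9945
  chocolate: (212 − 243.9375)² / 243.9375 = 4.1814
  yellow: (404 − 325.25)² / 325.25 = 19.0671
χ² = 2.9945 + 4.1814 + 19.0671 = 26.243

26.243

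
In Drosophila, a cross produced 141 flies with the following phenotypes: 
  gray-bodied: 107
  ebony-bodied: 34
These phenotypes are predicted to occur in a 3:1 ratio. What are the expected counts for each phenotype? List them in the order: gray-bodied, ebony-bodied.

Under the 3:1 hypothesis (Σ ratio = 4, N = 141):
  gray-bodied: 141 × 3/4 = 105.75
  ebony-bodied: 141 × 1/4 = 35.25

105.75, 35.25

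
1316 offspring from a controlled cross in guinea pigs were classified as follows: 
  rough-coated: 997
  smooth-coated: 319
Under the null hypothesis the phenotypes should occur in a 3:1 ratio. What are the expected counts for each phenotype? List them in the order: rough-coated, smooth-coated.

The 3:1 ratio has 4 parts, so with N = 1316 the expected counts are:
  rough-coated: 1316 × 3/4 = 987
  smooth-coated: 1316 × 1/4 = 329

987, 329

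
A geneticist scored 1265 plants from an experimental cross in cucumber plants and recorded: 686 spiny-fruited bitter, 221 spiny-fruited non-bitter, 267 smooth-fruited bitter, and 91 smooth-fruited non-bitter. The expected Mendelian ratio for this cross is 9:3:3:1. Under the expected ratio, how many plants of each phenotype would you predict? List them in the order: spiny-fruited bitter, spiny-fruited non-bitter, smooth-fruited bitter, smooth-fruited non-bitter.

Expected counts for N = 1265 under a 9:3:3:1 ratio (total parts = 16):
  spiny-fruited bitter: 1265 × 9/16 = 711.5625
  spiny-fruited non-bitter: 1265 × 3/16 = 237.1875
  smooth-fruited bitter: 1265 × 3/16 = 237.1875
  smooth-fruited non-bitter: 1265 × 1/16 = 79.0625

711.5625, 237.1875, 237.1875, 79.0625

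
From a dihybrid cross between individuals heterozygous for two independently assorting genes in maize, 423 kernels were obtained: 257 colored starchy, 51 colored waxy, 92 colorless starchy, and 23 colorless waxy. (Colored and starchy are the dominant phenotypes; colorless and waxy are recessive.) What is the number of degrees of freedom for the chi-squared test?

A dihybrid F₂ with independent assortment and complete dominance at both loci gives a 9:3:3:1 phenotypic ratio.
A goodness-of-fit test with 4 phenotype classes has df = 4 − 1 = 3.

3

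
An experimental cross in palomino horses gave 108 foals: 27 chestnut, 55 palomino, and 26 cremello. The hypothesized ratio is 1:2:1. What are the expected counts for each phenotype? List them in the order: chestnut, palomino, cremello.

The 1:2:1 ratio has 4 parts, so with N = 108 the expected counts are:
  chestnut: 108 × 1/4 = 27
  palomino: 108 × 2/4 = 54
  cremello: 108 × 1/4 = 27

27, 54, 27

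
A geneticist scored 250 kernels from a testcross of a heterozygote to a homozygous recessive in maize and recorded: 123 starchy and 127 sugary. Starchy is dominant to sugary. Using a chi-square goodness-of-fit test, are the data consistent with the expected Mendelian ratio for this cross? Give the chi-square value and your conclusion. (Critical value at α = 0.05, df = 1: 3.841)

A testcross of a heterozygote (Aa × aa) gives a 1:1 phenotypic ratio.
The 1:1 ratio has 2 parts, so with N = 250 the expected counts are:
  starchy: 250 × 1/2 = 125
  sugary: 250 × 1/2 = 125
χ² = Σ (O − E)² / E
  starchy: (123 − 125)² / 125 = 0.0320
  sugary: (127 − 125)² / 125 = 0.0320
χ² = 0.0320 + 0.0320 = 0.064
Degrees of freedom = 2 − 1 = 1; critical value at α = 0.05 is 3.841.
Since 0.064 < 3.841, we fail to reject the null hypothesis — the data are consistent with the 1:1 ratio.

0.064; consistent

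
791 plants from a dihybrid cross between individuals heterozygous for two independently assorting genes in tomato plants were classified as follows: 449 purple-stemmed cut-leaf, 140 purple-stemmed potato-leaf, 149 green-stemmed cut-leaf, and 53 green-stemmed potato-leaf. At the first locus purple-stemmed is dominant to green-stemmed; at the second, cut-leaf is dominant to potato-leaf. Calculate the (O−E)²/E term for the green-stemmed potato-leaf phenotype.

0.257

A dihybrid F₂ with independent assortment and complete dominance at both loci gives a 9:3:3:1 phenotypic ratio.
Expected counts for N = 791 under a 9:3:3:1 ratio (total parts = 16):
  purple-stemmed cut-leaf: 791 × 9/16 = 444.9375
  purple-stemmed potato-leaf: 791 × 3/16 = 148.3125
  green-stemmed cut-leaf: 791 × 3/16 = 148.3125
  green-stemmed potato-leaf: 791 × 1/16 = 49.4375
Contribution of green-stemmed potato-leaf: (53 − 49.4375)² / 49.4375 = 0.2567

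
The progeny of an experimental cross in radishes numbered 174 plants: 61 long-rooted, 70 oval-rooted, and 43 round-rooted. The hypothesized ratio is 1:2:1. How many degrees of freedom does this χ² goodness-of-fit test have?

2

A goodness-of-fit test with 3 phenotype classes has df = 3 − 1 = 2.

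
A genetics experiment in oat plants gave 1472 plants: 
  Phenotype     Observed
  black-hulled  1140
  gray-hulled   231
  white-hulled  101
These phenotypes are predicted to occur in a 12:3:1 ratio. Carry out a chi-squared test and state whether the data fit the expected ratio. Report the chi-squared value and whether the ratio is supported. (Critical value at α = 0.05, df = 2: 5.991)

Under the 12:3:1 hypothesis (Σ ratio = 16, N = 1472):
  black-hulled: 1472 × 12/16 = 1104
  gray-hulled: 1472 × 3/16 = 276
  white-hulled: 1472 × 1/16 = 92
χ² = Σ (O − E)² / E
  black-hulled: (1140 − 1104)² / 1104 = 1.1739
  gray-hulled: (231 − 276)² / 276 = 7.3370
  white-hulled: (101 − 92)² / 92 = 0.8804
χ² = 1.1739 + 7.3370 + 0.8804 = 9.3913 ≈ 9.391
Degrees of freedom = 3 − 1 = 2; critical value at α = 0.05 is 5.991.
Since 9.391 > 5.991, we reject the null hypothesis — the data do not fit the 12:3:1 ratio.

9.391; not consistent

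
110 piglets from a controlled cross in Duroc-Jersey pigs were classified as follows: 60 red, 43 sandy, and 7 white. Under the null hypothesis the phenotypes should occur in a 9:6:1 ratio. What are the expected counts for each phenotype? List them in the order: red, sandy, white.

61.875, 41.25, 6.875

Expected counts for N = 110 under a 9:6:1 ratio (total parts = 16):
  red: 110 × 9/16 = 61.875
  sandy: 110 × 6/16 = 41.25
  white: 110 × 1/16 = 6.875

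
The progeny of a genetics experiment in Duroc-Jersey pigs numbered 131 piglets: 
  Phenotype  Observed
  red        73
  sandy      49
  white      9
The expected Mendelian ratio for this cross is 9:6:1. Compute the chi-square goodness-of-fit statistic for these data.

The 9:6:1 ratio has 16 parts, so with N = 131 the expected counts are:
  red: 131 × 9/16 = 73.6875
  sandy: 131 × 6/16 = 49.125
  white: 131 × 1/16 = 8.1875
χ² = Σ (O − E)² / E
  red: (73 − 73.6875)² / 73.6875 = 0.0064
  sandy: (49 − 49.125)² / 49.125 = 0.0003
  white: (9 − 8.1875)² / 8.1875 = 0.0806
χ² = 0.0064 + 0.0003 + 0.0806 = 0.0873 ≈ 0.087

0.087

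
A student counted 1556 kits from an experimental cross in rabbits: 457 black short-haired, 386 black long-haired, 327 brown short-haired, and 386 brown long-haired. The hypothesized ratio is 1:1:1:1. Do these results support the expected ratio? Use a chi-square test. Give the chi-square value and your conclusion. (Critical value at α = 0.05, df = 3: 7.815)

Total ratio parts = 4. Expected numbers out of 1556:
  black short-haired: 1556 × 1/4 = 389
  black long-haired: 1556 × 1/4 = 389
  brown short-haired: 1556 × 1/4 = 389
  brown long-haired: 1556 × 1/4 = 389
χ² = Σ (O − E)² / E
  black short-haired: (457 − 389)² / 389 = 11.8869
  black long-haired: (386 − 389)² / 389 = 0.0231
  brown short-haired: (327 − 389)² / 389 = 9.8817
  brown long-haired: (386 − 389)² / 389 = 0.0231
χ² = 11.8869 + 0.0231 + 9.8817 + 0.0231 = 21.8148 ≈ 21.815
Degrees of freedom = 4 − 1 = 3; critical value at α = 0.05 is 7.815.
Since 21.815 > 7.815, we reject the null hypothesis — the data do not fit the 1:1:1:1 ratio.

21.815; not consistent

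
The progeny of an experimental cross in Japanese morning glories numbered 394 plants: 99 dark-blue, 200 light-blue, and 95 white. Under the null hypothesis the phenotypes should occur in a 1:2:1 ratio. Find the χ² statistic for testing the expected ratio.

Total ratio parts = 4. Expected numbers out of 394:
  dark-blue: 394 × 1/4 = 98.5
  light-blue: 394 × 2/4 = 197
  white: 394 × 1/4 = 98.5
χ² = Σ (O − E)² / E
  dark-blue: (99 − 98.5)² / 98.5 = 0.0025
  light-blue: (200 − 197)² / 197 = 0.0457
  white: (95 − 98.5)² / 98.5 = 0.1244
χ² = 0.0025 + 0.0457 + 0.1244 = 0.1726 ≈ 0.173

0.173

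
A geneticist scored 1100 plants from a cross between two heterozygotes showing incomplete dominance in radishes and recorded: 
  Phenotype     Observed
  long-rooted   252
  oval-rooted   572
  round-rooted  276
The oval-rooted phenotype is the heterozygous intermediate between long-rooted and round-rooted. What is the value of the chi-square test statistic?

With incomplete dominance, a heterozygote × heterozygote cross gives a 1:2:1 phenotypic ratio.
Total ratio parts = 4. Expected numbers out of 1100:
  long-rooted: 1100 × 1/4 = 275
  oval-rooted: 1100 × 2/4 = 550
  round-rooted: 1100 × 1/4 = 275
χ² = Σ (O − E)² / E
  long-rooted: (252 − 275)² / 275 = 1.9236
  oval-rooted: (572 − 550)² / 550 = 0.8800
  round-rooted: (276 − 275)² / 275 = 0.0036
χ² = 1.9236 + 0.8800 + 0.0036 = 2.8072 ≈ 2.807

2.807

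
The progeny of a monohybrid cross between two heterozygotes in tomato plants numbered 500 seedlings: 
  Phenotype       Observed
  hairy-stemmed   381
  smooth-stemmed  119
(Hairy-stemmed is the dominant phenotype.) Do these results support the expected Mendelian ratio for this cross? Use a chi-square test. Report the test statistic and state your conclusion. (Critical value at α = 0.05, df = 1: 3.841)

For a monohybrid cross between heterozygotes with complete dominance, the expected phenotypic ratio is 3:1.
Total ratio parts = 4. Expected numbers out of 500:
  hairy-stemmed: 500 × 3/4 = 375
  smooth-stemmed: 500 × 1/4 = 125
χ² = Σ (O − E)² / E
  hairy-stemmed: (381 − 375)² / 375 = 0.0960
  smooth-stemmed: (119 − 125)² / 125 = 0.2880
χ² = 0.0960 + 0.2880 = 0.384
Degrees of freedom = 2 − 1 = 1; critical value at α = 0.05 is 3.841.
Since 0.384 < 3.841, we fail to reject the null hypothesis — the data are consistent with the 3:1 ratio.

0.384; consistent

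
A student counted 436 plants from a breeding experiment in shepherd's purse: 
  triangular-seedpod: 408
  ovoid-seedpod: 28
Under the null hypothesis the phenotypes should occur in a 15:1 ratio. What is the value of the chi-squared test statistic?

0.022

Under the 15:1 hypothesis (Σ ratio = 16, N = 436):
  triangular-seedpod: 436 × 15/16 = 408.75
  ovoid-seedpod: 436 × 1/16 = 27.25
χ² = Σ (O − E)² / E
  triangular-seedpod: (408 − 408.75)² / 408.75 = 0.0014
  ovoid-seedpod: (28 − 27.25)² / 27.25 = 0.0206
χ² = 0.0014 + 0.0206 = 0.022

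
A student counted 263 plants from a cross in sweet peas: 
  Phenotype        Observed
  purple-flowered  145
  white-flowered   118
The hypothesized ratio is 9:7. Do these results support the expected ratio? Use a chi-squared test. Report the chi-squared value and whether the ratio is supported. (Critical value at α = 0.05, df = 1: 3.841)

0.133; consistent

Under the 9:7 hypothesis (Σ ratio = 16, N = 263):
  purple-flowered: 263 × 9/16 = 147.9375
  white-flowered: 263 × 7/16 = 115.0625
χ² = Σ (O − E)² / E
  purple-flowered: (145 − 147.9375)² / 147.9375 = 0.0583
  white-flowered: (118 − 115.0625)² / 115.0625 = 0.0750
χ² = 0.0583 + 0.0750 = 0.1333 ≈ 0.133
Degrees of freedom = 2 − 1 = 1; critical value at α = 0.05 is 3.841.
Since 0.133 < 3.841, we fail to reject the null hypothesis — the data are consistent with the 9:7 ratio.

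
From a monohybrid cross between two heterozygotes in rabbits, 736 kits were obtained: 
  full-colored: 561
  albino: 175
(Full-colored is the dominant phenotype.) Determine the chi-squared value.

0.587

For a monohybrid cross between heterozygotes with complete dominance, the expected phenotypic ratio is 3:1.
Under the 3:1 hypothesis (Σ ratio = 4, N = 736):
  full-colored: 736 × 3/4 = 552
  albino: 736 × 1/4 = 184
χ² = Σ (O − E)² / E
  full-colored: (561 − 552)² / 552 = 0.1467
  albino: (175 − 184)² / 184 = 0.4402
χ² = 0.1467 + 0.4402 = 0.5869 ≈ 0.587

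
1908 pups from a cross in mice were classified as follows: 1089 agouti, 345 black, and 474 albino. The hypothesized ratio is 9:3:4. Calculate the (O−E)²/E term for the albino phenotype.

0.019

Expected counts for N = 1908 under a 9:3:4 ratio (total parts = 16):
  agouti: 1908 × 9/16 = 1073.25
  black: 1908 × 3/16 = 357.75
  albino: 1908 × 4/16 = 477
Contribution of albino: (474 − 477)² / 477 = 0.0189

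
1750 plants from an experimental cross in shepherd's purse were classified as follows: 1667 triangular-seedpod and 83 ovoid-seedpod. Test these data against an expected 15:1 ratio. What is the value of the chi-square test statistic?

The 15:1 ratio has 16 parts, so with N = 1750 the expected counts are:
  triangular-seedpod: 1750 × 15/16 = 1640.625
  ovoid-seedpod: 1750 × 1/16 = 109.375
χ² = Σ (O − E)² / E
  triangular-seedpod: (1667 − 1640.625)² / 1640.625 = 0.4240
  ovoid-seedpod: (83 − 109.375)² / 109.375 = 6.3601
χ² = 0.4240 + 6.3601 = 6.7841 ≈ 6.784

6.784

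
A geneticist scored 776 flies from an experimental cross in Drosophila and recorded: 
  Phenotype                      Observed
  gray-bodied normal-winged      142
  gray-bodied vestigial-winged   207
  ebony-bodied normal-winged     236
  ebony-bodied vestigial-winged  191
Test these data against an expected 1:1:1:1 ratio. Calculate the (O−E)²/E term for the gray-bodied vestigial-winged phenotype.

Total ratio parts = 4. Expected numbers out of 776:
  gray-bodied normal-winged: 776 × 1/4 = 194
  gray-bodied vestigial-winged: 776 × 1/4 = 194
  ebony-bodied normal-winged: 776 × 1/4 = 194
  ebony-bodied vestigial-winged: 776 × 1/4 = 194
Contribution of gray-bodied vestigial-winged: (207 − 194)² / 194 = 0.8711

0.871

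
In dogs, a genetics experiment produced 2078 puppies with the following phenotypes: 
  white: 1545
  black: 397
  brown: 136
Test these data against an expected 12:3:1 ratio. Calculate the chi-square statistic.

Total ratio parts = 16. Expected numbers out of 2078:
  white: 2078 × 12/16 = 1558.5
  black: 2078 × 3/16 = 389.625
  brown: 2078 × 1/16 = 129.875
χ² = Σ (O − E)² / E
  white: (1545 − 1558.5)² / 1558.5 = 0.1169
  black: (397 − 389.625)² / 389.625 = 0.1396
  brown: (136 − 129.875)² / 129.875 = 0.2889
χ² = 0.1169 + 0.1396 + 0.2889 = 0.5454 ≈ 0.545

0.545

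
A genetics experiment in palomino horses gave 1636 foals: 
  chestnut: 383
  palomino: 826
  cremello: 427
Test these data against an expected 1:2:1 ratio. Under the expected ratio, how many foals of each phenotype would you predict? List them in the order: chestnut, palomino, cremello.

Total ratio parts = 4. Expected numbers out of 1636:
  chestnut: 1636 × 1/4 = 409
  palomino: 1636 × 2/4 = 818
  cremello: 1636 × 1/4 = 409

409, 818, 409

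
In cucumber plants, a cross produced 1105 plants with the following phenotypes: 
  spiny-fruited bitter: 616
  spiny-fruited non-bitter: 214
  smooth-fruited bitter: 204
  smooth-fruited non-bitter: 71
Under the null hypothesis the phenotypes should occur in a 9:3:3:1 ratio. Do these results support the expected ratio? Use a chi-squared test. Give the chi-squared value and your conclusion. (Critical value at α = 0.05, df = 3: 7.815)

Expected counts for N = 1105 under a 9:3:3:1 ratio (total parts = 16):
  spiny-fruited bitter: 1105 × 9/16 = 621.5625
  spiny-fruited non-bitter: 1105 × 3/16 = 207.1875
  smooth-fruited bitter: 1105 × 3/16 = 207.1875
  smooth-fruited non-bitter: 1105 × 1/16 = 69.0625
χ² = Σ (O − E)² / E
  spiny-fruited bitter: (616 − 621.5625)² / 621.5625 = 0.0498
  spiny-fruited non-bitter: (214 − 207.1875)² / 207.1875 = 0.2240
  smooth-fruited bitter: (204 − 207.1875)² / 207.1875 = 0.0490
  smooth-fruited non-bitter: (71 − 69.0625)² / 69.0625 = 0.0544
χ² = 0.0498 + 0.2240 + 0.0490 + 0.0544 = 0.3772 ≈ 0.377
Degrees of freedom = 4 − 1 = 3; critical value at α = 0.05 is 7.815.
Since 0.377 < 7.815, we fail to reject the null hypothesis — the data are consistent with the 9:3:3:1 ratio.

0.377; consistent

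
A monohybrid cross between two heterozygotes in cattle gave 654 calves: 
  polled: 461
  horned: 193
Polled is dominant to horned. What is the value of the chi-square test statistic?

For a monohybrid cross between heterozygotes with complete dominance, the expected phenotypic ratio is 3:1.
Expected counts for N = 654 under a 3:1 ratio (total parts = 4):
  polled: 654 × 3/4 = 490.5
  horned: 654 × 1/4 = 163.5
χ² = Σ (O − E)² / E
  polled: (461 − 490.5)² / 490.5 = 1.7742
  horned: (193 − 163.5)² / 163.5 = 5.3226
χ² = 1.7742 + 5.3226 = 7.0968 ≈ 7.097

7.097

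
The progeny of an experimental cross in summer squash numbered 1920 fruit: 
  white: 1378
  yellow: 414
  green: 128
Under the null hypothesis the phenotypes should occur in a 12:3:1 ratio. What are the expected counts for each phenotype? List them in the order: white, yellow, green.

The 12:3:1 ratio has 16 parts, so with N = 1920 the expected counts are:
  white: 1920 × 12/16 = 1440
  yellow: 1920 × 3/16 = 360
  green: 1920 × 1/16 = 120

1440, 360, 120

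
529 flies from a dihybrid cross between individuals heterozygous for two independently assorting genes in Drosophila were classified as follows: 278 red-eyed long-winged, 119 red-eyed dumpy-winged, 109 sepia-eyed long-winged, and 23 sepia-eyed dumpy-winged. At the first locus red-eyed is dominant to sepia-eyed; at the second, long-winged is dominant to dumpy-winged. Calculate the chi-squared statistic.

9.277

A dihybrid F₂ with independent assortment and complete dominance at both loci gives a 9:3:3:1 phenotypic ratio.
Total ratio parts = 16. Expected numbers out of 529:
  red-eyed long-winged: 529 × 9/16 = 297.5625
  red-eyed dumpy-winged: 529 × 3/16 = 99.1875
  sepia-eyed long-winged: 529 × 3/16 = 99.1875
  sepia-eyed dumpy-winged: 529 × 1/16 = 33.0625
χ² = Σ (O − E)² / E
  red-eyed long-winged: (278 − 297.5625)² / 297.5625 = 1.2861
  red-eyed dumpy-winged: (119 − 99.1875)² / 99.1875 = 3.9575
  sepia-eyed long-winged: (109 − 99.1875)² / 99.1875 = 0.9707
  sepia-eyed dumpy-winged: (23 − 33.0625)² / 33.0625 = 3.0625
χ² = 1.2861 + 3.9575 + 0.9707 + 3.0625 = 9.2768 ≈ 9.277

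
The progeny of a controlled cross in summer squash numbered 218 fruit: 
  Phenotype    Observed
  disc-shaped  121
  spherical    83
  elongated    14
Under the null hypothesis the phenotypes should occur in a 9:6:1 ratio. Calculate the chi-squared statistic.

The 9:6:1 ratio has 16 parts, so with N = 218 the expected counts are:
  disc-shaped: 218 × 9/16 = 122.625
  spherical: 218 × 6/16 = 81.75
  elongated: 218 × 1/16 = 13.625
χ² = Σ (O − E)² / E
  disc-shaped: (121 − 122.625)² / 122.625 = 0.0215
  spherical: (83 − 81.75)² / 81.75 = 0.0191
  elongated: (14 − 13.625)² / 13.625 = 0.0103
χ² = 0.0215 + 0.0191 + 0.0103 = 0.0509 ≈ 0.051

0.051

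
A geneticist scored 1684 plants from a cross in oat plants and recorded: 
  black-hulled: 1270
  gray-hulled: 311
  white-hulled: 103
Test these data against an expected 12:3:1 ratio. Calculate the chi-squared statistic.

Under the 12:3:1 hypothesis (Σ ratio = 16, N = 1684):
  black-hulled: 1684 × 12/16 = 1263
  gray-hulled: 1684 × 3/16 = 315.75
  white-hulled: 1684 × 1/16 = 105.25
χ² = Σ (O − E)² / E
  black-hulled: (1270 − 1263)² / 1263 = 0.0388
  gray-hulled: (311 − 315.75)² / 315.75 = 0.0715
  white-hulled: (103 − 105.25)² / 105.25 = 0.0481
χ² = 0.0388 + 0.0715 + 0.0481 = 0.1584 ≈ 0.158

0.158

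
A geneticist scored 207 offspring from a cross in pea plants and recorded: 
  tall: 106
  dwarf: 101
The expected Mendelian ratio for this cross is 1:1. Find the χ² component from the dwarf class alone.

0.060

Expected counts for N = 207 under a 1:1 ratio (total parts = 2):
  tall: 207 × 1/2 = 103.5
  dwarf: 207 × 1/2 = 103.5
Contribution of dwarf: (101 − 103.5)² / 103.5 = 0.0604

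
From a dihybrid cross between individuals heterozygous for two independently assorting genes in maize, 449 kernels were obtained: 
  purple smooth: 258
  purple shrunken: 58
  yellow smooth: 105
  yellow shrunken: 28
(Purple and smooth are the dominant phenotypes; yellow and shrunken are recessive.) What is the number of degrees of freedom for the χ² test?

3

A dihybrid F₂ with independent assortment and complete dominance at both loci gives a 9:3:3:1 phenotypic ratio.
A goodness-of-fit test with 4 phenotype classes has df = 4 − 1 = 3.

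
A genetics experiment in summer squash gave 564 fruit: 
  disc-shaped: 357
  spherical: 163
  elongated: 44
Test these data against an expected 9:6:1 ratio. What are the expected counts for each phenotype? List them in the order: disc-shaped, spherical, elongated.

Under the 9:6:1 hypothesis (Σ ratio = 16, N = 564):
  disc-shaped: 564 × 9/16 = 317.25
  spherical: 564 × 6/16 = 211.5
  elongated: 564 × 1/16 = 35.25

317.25, 211.5, 35.25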